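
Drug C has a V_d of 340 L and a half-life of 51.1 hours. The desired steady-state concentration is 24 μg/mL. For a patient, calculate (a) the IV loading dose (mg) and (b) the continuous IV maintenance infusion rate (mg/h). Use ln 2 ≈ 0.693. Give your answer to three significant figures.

LD = Vd × C = 340.0 × 24 = 8160 mg
CL = 0.693 × Vd / t½ = 0.693 × 340.0 / 51.1 = 4.611 L/h
Infusion rate = CL × Css = 4.611 × 24 = 110.7 mg/h

(a) 8160 mg; (b) 111 mg/h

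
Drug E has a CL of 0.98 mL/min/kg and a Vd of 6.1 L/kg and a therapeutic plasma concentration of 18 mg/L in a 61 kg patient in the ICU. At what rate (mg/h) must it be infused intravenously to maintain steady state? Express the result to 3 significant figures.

CL = 0.98 mL/min/kg × 61 kg = 59.78 mL/min = 59.78 × 60/1000 = 3.587 L/h
Infusion rate = CL · Css = 3.587 L/h × 18 mg/L = 64.57 mg/h

64.6 mg/h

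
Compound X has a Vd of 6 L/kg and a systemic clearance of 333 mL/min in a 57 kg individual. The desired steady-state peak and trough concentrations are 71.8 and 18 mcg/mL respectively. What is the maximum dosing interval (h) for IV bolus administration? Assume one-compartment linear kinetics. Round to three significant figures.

23.7 h

Total Vd = 6 × 57 = 342.0 L
CL = 333 mL/min = 333 × 0.06 = 19.98 L/h
k = CL / Vd = 19.98 / 342.0 = 0.05842 h⁻¹
Between IV bolus doses, concentration decays as C = C₀·e^(−kτ), so C_peak/C_trough = e^(kτ).
τ_max = ln(C_peak/C_trough) / k = ln(71.8/18) / 0.05842 = 1.384 / 0.05842 = 23.69 h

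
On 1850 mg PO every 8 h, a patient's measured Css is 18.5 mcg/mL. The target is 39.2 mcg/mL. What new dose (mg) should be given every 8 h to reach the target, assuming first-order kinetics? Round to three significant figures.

3920 mg

With linear kinetics, Css is proportional to dose rate (D/τ) at fixed clearance.
D₂ = D₁ × (Css,target / Css,current) = 1850 × 39.2/18.5 = 3920 mg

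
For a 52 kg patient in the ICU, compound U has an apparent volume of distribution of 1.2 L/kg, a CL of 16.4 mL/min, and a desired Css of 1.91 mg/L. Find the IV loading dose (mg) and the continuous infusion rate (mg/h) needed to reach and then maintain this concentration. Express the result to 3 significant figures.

(a) 119 mg; (b) 1.88 mg/h

Total Vd = 1.2 × 52 = 62.40 L
Loading dose = Vd × C = 62.40 × 1.91 = 119.2 mg
CL = 16.4 mL/min × 60/1000 = 0.9840 L/h
Maintenance: replace elimination → rate = CL × Css = 0.9840 × 1.91 = 1.879 mg/h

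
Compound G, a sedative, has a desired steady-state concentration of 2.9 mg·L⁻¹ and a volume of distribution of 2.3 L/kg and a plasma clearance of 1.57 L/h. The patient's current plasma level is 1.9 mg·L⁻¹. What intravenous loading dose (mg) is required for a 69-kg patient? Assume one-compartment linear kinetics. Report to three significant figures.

159 mg

Vd(total) = 69 kg × 2.3 L/kg = 158.7 L
Concentration deficit ΔC = 2.9 − 1.9 = 1.000 mg/L
LD = Vd × ΔC = 158.7 × 1.000 = 158.7 mg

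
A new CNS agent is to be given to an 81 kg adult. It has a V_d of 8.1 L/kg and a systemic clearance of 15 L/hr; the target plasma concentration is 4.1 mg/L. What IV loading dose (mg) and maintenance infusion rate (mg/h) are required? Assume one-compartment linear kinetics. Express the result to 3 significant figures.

Vd(total) = 81 kg × 8.1 L/kg = 656.1 L
Loading dose = Vd × C = 656.1 × 4.1 = 2690 mg
Infusion rate = 15.00 L/h × 4.1 mg/L = 61.50 mg/h

(a) 2690 mg; (b) 61.5 mg/h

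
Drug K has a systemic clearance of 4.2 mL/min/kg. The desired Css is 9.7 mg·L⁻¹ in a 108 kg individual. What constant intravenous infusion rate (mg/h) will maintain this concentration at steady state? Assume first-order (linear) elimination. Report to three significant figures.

CL = 4.2 mL/min/kg × 108 kg = 453.6 mL/min = 453.6 × 60/1000 = 27.22 L/h
R₀ = 27.22 × 9.7 = 264.0 mg/h

264 mg/h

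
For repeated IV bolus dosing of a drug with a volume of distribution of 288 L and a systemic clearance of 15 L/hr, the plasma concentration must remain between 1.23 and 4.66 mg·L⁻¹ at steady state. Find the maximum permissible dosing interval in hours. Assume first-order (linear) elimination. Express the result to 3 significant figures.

k = CL / Vd = 15.00 / 288.0 = 0.05208 h⁻¹
Between IV bolus doses, concentration decays as C = C₀·e^(−kτ), so C_peak/C_trough = e^(kτ).
τ_max = ln(C_peak/C_trough) / k = ln(4.66/1.23) / 0.05208 = 1.332 / 0.05208 = 25.58 h

25.6 h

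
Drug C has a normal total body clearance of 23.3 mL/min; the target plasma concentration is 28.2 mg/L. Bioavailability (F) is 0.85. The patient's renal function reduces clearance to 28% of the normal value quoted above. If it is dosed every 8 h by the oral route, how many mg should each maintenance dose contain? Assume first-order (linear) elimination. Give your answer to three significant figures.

Convert clearance: 23.3 mL/min × 60 min/h ÷ 1000 mL/L = 1.398 L/h
Patient clearance = 0.28 × 1.398 = 0.3914 L/h
D = CL × Css × τ / F = 0.3914 × 28.2 × 8 / 0.85 = 103.9 mg

104 mg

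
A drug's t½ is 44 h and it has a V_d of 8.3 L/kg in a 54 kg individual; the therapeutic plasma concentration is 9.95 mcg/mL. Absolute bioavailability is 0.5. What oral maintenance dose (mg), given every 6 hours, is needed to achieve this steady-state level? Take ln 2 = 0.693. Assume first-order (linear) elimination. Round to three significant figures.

Vd(total) = 54 kg × 8.3 L/kg = 448.2 L
CL = 0.693 × Vd / t½ = 0.693 × 448.2 / 44 = 7.059 L/h
D = CL × Css × τ / F = 7.059 × 9.95 × 6 / 0.5 = 842.8 mg

843 mg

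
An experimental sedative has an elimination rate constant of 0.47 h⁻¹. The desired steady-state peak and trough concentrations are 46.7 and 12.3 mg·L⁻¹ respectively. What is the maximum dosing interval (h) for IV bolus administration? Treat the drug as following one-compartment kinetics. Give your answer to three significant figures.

Between IV bolus doses, concentration decays as C = C₀·e^(−kτ), so C_peak/C_trough = e^(kτ).
τ_max = ln(C_peak/C_trough) / k = ln(46.7/12.3) / 0.4700 = 1.334 / 0.4700 = 2.838 h

2.84 h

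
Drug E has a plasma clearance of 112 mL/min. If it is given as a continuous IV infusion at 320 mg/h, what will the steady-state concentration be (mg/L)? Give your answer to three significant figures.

CL = 112 mL/min = 112 × 0.06 = 6.720 L/h
Css = rate / CL = 320 / 6.720 = 47.62 mg/L

47.6 mg/L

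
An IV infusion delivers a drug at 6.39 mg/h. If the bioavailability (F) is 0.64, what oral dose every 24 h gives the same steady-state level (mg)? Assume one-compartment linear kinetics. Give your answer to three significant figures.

To maintain the same Css, the systemic dosing rate must be unchanged: F·D/τ = infusion rate.
D = rate × τ / F = 6.39 × 24 / 0.64 = 239.6 mg

240 mg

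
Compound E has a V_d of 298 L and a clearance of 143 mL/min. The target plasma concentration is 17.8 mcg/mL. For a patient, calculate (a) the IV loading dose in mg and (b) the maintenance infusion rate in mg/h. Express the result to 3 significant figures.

(a) 5300 mg; (b) 153 mg/h

Loading dose = Vd × C = 298.0 × 17.8 = 5304 mg
CL = 143 mL/min = 143 × 0.06 = 8.580 L/h
Infusion rate = 8.580 L/h × 17.8 mg/L = 152.7 mg/h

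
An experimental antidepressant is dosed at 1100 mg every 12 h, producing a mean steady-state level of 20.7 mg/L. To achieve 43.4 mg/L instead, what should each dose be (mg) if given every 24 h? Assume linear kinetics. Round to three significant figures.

4610 mg

For first-order elimination, Css ∝ F·D/(CL·τ); F and CL are unchanged, so Css ∝ D/τ.
D₂ = D₁ × (Css,target / Css,current) × (τ₂/τ₁) = 1100 × (43.4/20.7) × (24/12) = 4613 mg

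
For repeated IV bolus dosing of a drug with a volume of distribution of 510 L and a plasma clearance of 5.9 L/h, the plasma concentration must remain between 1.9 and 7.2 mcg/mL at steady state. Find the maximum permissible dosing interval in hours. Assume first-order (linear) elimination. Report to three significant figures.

115 h

k = CL / Vd = 5.900 / 510.0 = 0.01157 h⁻¹
Between IV bolus doses, concentration decays as C = C₀·e^(−kτ), so C_peak/C_trough = e^(kτ).
τ_max = ln(C_peak/C_trough) / k = ln(7.2/1.9) / 0.01157 = 1.332 / 0.01157 = 115.1 h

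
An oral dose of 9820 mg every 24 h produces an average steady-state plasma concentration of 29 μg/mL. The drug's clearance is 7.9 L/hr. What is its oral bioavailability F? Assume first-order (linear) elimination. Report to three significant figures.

0.560

F·D/τ = CL·Css at steady state → F = CL·Css·τ / D.
F = 7.9 × 29 × 24 / 9820 = 0.560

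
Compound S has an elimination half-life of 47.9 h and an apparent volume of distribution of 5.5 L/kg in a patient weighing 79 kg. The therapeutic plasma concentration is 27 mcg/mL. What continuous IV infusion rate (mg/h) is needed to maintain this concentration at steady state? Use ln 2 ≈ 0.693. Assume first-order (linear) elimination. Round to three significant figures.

Vd(total) = 79 kg × 5.5 L/kg = 434.5 L
k = 0.693/47.9 = 0.01447 h⁻¹, so CL = k·Vd = 0.01447 × 434.5 = 6.287 L/h
Infusion rate = CL × Css = 6.287 × 27 = 169.7 mg/h

170 mg/h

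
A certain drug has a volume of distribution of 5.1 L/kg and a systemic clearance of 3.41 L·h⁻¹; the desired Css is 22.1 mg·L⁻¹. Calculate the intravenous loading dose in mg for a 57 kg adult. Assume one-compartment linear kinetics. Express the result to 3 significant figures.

Total Vd = 5.1 × 57 = 290.7 L
LD = Vd × C = 290.7 × 22.10 = 6424 mg

6420 mg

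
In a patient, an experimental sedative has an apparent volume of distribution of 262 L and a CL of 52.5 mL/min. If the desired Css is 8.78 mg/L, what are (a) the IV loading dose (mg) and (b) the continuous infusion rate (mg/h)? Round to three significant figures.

LD = Vd · C_target = 262.0 × 8.78 = 2300 mg
CL = 52.5 mL/min = 52.5 × 0.06 = 3.150 L/h
Infusion rate = 3.150 L/h × 8.78 mg/L = 27.66 mg/h

(a) 2300 mg; (b) 27.7 mg/h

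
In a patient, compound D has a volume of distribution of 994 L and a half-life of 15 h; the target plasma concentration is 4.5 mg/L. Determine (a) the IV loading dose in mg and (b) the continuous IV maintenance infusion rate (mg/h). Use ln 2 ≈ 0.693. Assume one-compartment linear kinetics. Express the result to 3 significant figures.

LD = Vd × C = 994.0 × 4.5 = 4473 mg
CL = 0.693 × Vd / t½ = 0.693 × 994.0 / 15 = 45.92 L/h
Infusion rate = CL × Css = 45.92 × 4.5 = 206.6 mg/h

(a) 4470 mg; (b) 207 mg/h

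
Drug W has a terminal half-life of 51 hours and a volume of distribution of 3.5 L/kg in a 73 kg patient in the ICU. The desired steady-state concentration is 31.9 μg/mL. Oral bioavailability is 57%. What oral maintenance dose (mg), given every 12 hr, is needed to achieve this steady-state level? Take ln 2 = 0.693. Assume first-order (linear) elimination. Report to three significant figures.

Vd = 3.5 L/kg × 73 kg = 255.5 L
CL = ln 2 · Vd / t½ = 0.693 × 255.5 / 51 = 3.472 L/h
D = CL × Css × τ / F = 3.472 × 31.9 × 12 / 0.57 = 2332 mg

2330 mg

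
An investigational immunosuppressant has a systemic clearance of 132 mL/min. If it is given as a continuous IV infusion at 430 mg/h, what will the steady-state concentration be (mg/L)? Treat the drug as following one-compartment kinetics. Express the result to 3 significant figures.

CL = 132 mL/min × 60/1000 = 7.920 L/h
Css = rate / CL = 430 / 7.920 = 54.29 mg/L

54.3 mg/L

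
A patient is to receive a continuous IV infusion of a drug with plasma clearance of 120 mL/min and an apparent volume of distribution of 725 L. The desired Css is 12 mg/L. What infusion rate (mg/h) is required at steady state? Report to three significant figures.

CL = 120 mL/min = 120 × 0.06 = 7.200 L/h
Rate = CL × Css = 7.200 × 12 = 86.40 mg/h

86.4 mg/h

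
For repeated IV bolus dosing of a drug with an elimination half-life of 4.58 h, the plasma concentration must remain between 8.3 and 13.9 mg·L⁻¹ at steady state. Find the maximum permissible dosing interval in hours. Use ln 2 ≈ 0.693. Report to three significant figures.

k = 0.693 / t½ = 0.693 / 4.58 = 0.1513 h⁻¹
Between IV bolus doses, concentration decays as C = C₀·e^(−kτ), so C_peak/C_trough = e^(kτ).
τ_max = ln(C_peak/C_trough) / k = ln(13.9/8.3) / 0.1513 = 0.5156 / 0.1513 = 3.408 h

3.41 h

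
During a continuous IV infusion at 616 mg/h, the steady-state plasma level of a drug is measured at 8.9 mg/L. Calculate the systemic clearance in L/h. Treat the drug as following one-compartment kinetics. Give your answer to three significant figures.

At steady state, infusion rate = CL × Css, so CL = rate / Css.
CL = 616 / 8.9 = 69.21 L/h

69.2 L/h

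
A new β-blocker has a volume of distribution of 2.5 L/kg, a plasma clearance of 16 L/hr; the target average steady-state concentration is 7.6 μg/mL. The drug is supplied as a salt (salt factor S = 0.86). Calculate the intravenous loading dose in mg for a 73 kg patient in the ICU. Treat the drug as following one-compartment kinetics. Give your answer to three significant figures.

1610 mg

Total Vd = 2.5 × 73 = 182.5 L
LD = Vd × C / S = 182.5 × 7.600 / 0.86 = 1613 mg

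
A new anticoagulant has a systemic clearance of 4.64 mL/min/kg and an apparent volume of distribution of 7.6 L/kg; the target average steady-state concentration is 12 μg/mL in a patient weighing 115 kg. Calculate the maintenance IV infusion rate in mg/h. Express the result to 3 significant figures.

384 mg/h

CL = 4.64 mL/min/kg × 115 kg = 533.6 mL/min = 533.6 × 60/1000 = 32.02 L/h
R₀ = 32.02 × 12 = 384.2 mg/h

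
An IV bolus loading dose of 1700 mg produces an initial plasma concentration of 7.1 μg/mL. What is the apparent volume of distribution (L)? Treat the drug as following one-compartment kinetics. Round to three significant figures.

Immediately after an IV bolus, C₀ = Dose / Vd, so Vd = Dose / C₀.
Vd = 1700 / 7.1 = 239.4 L

239 L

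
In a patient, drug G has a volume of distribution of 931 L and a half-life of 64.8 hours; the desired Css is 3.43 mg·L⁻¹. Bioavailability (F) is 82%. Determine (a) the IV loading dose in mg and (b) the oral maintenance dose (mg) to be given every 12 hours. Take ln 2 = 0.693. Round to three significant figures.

(a) 3190 mg; (b) 500 mg

LD = Vd × C = 931.0 × 3.43 = 3193 mg
CL = 0.693 × Vd / t½ = 0.693 × 931.0 / 64.8 = 9.957 L/h
D = CL × Css × τ / F = 9.957 × 3.43 × 12 / 0.82 = 499.8 mg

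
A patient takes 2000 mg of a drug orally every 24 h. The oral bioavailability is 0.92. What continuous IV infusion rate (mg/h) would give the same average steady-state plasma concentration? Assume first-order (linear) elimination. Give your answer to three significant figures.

Equivalent systemic input: infusion rate = F·D/τ.
Rate = 0.92 × 2000 / 24 = 76.67 mg/h

76.7 mg/h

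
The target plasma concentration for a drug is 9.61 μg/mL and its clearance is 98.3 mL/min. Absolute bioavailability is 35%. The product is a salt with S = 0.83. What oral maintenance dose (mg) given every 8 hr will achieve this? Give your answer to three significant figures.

1560 mg

CL = 98.3 mL/min × 60/1000 = 5.898 L/h
D = CL × Css × τ / F / S = 5.898 × 9.61 × 8 / 0.35 / 0.83 = 1561 mg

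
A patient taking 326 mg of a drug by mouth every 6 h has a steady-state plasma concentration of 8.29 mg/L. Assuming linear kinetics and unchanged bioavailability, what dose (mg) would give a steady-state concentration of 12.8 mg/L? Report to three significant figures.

With linear kinetics, Css is proportional to dose rate (D/τ) at fixed clearance.
D₂ = D₁ × (Css,target / Css,current) = 326 × 12.8/8.29 = 503.4 mg

503 mg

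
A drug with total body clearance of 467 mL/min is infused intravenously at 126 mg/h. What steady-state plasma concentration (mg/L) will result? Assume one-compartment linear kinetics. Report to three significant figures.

Convert clearance: 467 mL/min × 60 min/h ÷ 1000 mL/L = 28.02 L/h
Css = rate / CL = 126 / 28.02 = 4.497 mg/L

4.50 mg/L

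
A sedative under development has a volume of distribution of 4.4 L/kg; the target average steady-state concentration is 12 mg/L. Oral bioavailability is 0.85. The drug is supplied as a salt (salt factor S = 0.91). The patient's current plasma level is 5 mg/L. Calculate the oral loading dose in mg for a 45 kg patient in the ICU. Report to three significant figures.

Vd = 4.4 L/kg × 45 kg = 198.0 L
The loading dose fills Vd to the target concentration.
Concentration deficit ΔC = 12 − 5 = 7.000 mg/L
LD = Vd × ΔC / F / S = 198.0 × 7.000 / 0.85 / 0.91 = 1792 mg

1790 mg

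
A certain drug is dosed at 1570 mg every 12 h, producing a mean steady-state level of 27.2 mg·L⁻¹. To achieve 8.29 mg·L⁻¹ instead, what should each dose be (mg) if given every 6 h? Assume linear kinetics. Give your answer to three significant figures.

For first-order elimination, Css ∝ F·D/(CL·τ); F and CL are unchanged, so Css ∝ D/τ.
D₂ = D₁ × (Css,target / Css,current) × (τ₂/τ₁) = 1570 × (8.29/27.2) × (6/12) = 239.3 mg

239 mg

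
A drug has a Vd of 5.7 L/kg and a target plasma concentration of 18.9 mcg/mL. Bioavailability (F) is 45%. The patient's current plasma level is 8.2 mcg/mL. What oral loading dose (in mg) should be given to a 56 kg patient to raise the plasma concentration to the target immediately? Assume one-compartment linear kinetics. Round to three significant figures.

Total Vd = 5.7 × 56 = 319.2 L
Concentration deficit ΔC = 18.9 − 8.2 = 10.70 mg/L
LD = Vd × ΔC / F = 319.2 × 10.70 / 0.45 = 7590 mg

7590 mg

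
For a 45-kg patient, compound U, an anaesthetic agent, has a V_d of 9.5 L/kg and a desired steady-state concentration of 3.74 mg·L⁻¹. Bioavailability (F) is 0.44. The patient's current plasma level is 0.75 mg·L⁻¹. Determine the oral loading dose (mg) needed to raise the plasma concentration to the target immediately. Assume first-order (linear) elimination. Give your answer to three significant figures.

2910 mg

Total Vd = 9.5 × 45 = 427.5 L
Concentration deficit ΔC = 3.74 − 0.75 = 2.990 mg/L
LD = Vd × ΔC / F = 427.5 × 2.990 / 0.44 = 2905 mg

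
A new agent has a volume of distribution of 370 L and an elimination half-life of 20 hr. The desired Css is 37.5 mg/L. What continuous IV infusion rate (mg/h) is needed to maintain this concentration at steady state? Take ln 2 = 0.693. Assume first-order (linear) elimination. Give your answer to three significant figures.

481 mg/h

CL = 0.693 × Vd / t½ = 0.693 × 370.0 / 20 = 12.82 L/h
Infusion rate = CL × Css = 12.82 × 37.5 = 480.8 mg/h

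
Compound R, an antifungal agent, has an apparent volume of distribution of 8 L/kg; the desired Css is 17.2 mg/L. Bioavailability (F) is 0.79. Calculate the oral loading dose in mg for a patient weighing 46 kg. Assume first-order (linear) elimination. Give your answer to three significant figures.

8010 mg

Vd = 8 L/kg × 46 kg = 368.0 L
LD = Vd × C / F = 368.0 × 17.20 / 0.79 = 8012 mg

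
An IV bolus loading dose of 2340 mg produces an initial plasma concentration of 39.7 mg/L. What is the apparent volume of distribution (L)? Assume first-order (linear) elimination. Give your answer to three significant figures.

58.9 L

Immediately after an IV bolus, C₀ = Dose / Vd, so Vd = Dose / C₀.
Vd = 2340 / 39.7 = 58.94 L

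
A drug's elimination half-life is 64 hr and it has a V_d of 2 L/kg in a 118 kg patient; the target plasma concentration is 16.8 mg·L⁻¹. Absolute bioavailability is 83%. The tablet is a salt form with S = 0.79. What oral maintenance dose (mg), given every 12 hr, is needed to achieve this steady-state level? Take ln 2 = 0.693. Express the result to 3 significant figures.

786 mg

Vd(total) = 118 kg × 2 L/kg = 236.0 L
CL = 0.693 × Vd / t½ = 0.693 × 236.0 / 64 = 2.555 L/h
D = CL × Css × τ / F / S = 2.555 × 16.8 × 12 / 0.83 / 0.79 = 785.6 mg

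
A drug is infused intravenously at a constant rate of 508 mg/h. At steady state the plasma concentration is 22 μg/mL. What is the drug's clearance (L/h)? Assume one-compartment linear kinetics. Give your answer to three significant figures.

At steady state, infusion rate = CL × Css, so CL = rate / Css.
CL = 508 / 22 = 23.09 L/h

23.1 L/h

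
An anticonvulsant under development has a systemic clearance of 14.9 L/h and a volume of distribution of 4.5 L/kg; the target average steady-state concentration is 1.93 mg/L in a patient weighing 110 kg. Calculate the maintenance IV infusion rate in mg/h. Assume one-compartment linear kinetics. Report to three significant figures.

Vd does not affect the maintenance rate; only clearance governs steady-state input.
Infusion rate = CL · Css = 14.90 L/h × 1.93 mg/L = 28.76 mg/h

28.8 mg/h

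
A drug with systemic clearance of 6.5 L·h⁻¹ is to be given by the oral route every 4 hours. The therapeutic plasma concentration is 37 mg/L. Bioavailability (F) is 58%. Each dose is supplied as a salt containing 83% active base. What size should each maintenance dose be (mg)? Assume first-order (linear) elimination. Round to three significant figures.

At steady state, dose per interval replaces the amount cleared in that interval: F·S·D/τ = CL·Css.
D = CL × Css × τ / F / S = 6.500 × 37 × 4 / 0.58 / 0.83 = 1998 mg

2000 mg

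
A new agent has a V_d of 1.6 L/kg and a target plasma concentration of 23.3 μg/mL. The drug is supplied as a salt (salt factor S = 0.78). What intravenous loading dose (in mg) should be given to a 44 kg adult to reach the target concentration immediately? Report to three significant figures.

Vd = 1.6 L/kg × 44 kg = 70.40 L
The loading dose fills Vd to the target concentration.
LD = Vd × C / S = 70.40 × 23.30 / 0.78 = 2103 mg

2100 mg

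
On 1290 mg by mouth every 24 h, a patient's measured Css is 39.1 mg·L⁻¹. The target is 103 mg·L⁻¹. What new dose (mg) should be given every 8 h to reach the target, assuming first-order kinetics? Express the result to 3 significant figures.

1130 mg

With linear kinetics, Css is proportional to dose rate (D/τ) at fixed clearance.
D₂ = D₁ × (Css,target / Css,current) × (τ₂/τ₁) = 1290 × (103/39.1) × (8/24) = 1133 mg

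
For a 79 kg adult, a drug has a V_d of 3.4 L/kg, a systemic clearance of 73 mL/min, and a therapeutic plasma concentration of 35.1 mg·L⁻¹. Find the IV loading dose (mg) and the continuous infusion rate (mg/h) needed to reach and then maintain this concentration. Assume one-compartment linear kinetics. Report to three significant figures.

(a) 9430 mg; (b) 154 mg/h

Vd = 3.4 L/kg × 79 kg = 268.6 L
Loading: fill Vd to C_target → 268.6 L × 35.1 mg/L = 9428 mg
CL = 73 mL/min = 73 × 0.06 = 4.380 L/h
Infusion rate = 4.380 L/h × 35.1 mg/L = 153.7 mg/h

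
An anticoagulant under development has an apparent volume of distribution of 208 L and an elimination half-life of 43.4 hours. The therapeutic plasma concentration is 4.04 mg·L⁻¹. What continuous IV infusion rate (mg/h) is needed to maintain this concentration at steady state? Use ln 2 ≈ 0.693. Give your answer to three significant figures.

13.4 mg/h

CL = ln 2 · Vd / t½ = 0.693 × 208.0 / 43.4 = 3.321 L/h
Infusion rate = CL × Css = 3.321 × 4.04 = 13.42 mg/h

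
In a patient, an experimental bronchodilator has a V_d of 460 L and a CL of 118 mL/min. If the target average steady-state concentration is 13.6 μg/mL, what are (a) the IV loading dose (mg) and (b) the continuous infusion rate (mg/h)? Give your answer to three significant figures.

(a) 6260 mg; (b) 96.3 mg/h

Loading dose = Vd × C = 460.0 × 13.6 = 6256 mg
CL = 118 mL/min × 60/1000 = 7.080 L/h
Maintenance infusion rate = CL × Css = 7.080 × 13.6 = 96.29 mg/h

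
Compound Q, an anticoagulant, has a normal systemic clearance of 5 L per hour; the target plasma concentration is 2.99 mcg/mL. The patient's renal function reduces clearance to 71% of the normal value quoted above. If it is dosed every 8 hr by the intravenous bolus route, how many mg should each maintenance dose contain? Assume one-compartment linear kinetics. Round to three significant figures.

Patient clearance = 0.71 × 5.000 = 3.550 L/h
D = CL × Css × τ = 3.550 × 2.99 × 8 = 84.92 mg

84.9 mg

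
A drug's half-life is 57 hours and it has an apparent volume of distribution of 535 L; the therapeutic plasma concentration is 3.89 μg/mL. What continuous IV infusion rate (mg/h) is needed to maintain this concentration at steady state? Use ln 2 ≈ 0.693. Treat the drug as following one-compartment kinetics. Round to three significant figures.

CL = ln 2 · Vd / t½ = 0.693 × 535.0 / 57 = 6.504 L/h
Infusion rate = CL × Css = 6.504 × 3.89 = 25.30 mg/h

25.3 mg/h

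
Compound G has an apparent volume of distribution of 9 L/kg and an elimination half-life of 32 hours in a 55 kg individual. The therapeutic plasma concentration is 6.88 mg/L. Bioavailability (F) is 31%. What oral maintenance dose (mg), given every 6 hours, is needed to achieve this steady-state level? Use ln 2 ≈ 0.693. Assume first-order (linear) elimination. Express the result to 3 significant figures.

1430 mg

Total Vd = 9 × 55 = 495.0 L
CL = 0.693 × Vd / t½ = 0.693 × 495.0 / 32 = 10.72 L/h
D = CL × Css × τ / F = 10.72 × 6.88 × 6 / 0.31 = 1427 mg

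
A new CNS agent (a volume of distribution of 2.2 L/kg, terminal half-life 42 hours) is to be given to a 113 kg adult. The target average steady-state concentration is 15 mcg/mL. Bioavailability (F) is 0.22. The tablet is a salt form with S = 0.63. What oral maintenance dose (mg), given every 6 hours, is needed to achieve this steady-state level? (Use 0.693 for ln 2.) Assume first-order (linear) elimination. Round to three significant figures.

2660 mg

Total Vd = 2.2 × 113 = 248.6 L
CL = ln 2 · Vd / t½ = 0.693 × 248.6 / 42 = 4.102 L/h
D = CL × Css × τ / F / S = 4.102 × 15 × 6 / 0.22 / 0.63 = 2664 mg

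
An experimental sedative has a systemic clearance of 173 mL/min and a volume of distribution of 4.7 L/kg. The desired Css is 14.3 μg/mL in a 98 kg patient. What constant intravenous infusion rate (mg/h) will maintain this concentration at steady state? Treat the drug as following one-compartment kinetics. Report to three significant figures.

CL = 173 mL/min × 60/1000 = 10.38 L/h
R₀ = 10.38 × 14.3 = 148.4 mg/h

148 mg/h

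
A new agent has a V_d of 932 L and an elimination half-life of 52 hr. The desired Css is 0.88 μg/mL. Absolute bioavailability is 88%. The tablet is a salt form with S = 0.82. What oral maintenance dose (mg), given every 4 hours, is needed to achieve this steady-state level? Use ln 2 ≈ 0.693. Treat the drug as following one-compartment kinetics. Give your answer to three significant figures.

CL = ln 2 · Vd / t½ = 0.693 × 932.0 / 52 = 12.42 L/h
D = CL × Css × τ / F / S = 12.42 × 0.88 × 4 / 0.88 / 0.82 = 60.59 mg

60.6 mg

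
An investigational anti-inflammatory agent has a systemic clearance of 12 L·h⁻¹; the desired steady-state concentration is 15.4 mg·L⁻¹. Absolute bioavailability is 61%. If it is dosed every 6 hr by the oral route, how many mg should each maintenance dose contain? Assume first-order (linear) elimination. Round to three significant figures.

1820 mg

At steady state, dose per interval replaces the amount cleared in that interval: F·D/τ = CL·Css.
D = CL × Css × τ / F = 12.00 × 15.4 × 6 / 0.61 = 1818 mg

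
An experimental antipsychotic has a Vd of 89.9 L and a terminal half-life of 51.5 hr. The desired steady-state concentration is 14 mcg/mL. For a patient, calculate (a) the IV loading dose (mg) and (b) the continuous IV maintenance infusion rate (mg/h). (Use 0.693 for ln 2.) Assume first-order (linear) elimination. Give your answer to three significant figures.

(a) 1260 mg; (b) 16.9 mg/h

LD = Vd × C = 89.90 × 14 = 1259 mg
CL = 0.693 × Vd / t½ = 0.693 × 89.90 / 51.5 = 1.210 L/h
Infusion rate = CL × Css = 1.210 × 14 = 16.94 mg/h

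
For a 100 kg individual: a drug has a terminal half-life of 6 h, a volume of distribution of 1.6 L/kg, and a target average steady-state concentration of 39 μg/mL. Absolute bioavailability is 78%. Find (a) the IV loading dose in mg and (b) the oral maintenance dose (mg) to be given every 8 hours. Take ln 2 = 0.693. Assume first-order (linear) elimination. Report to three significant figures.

Total Vd = 1.6 × 100 = 160.0 L
LD = Vd × C = 160.0 × 39 = 6240 mg
CL = 0.693 × Vd / t½ = 0.693 × 160.0 / 6 = 18.48 L/h
D = CL × Css × τ / F = 18.48 × 39 × 8 / 0.78 = 7392 mg

(a) 6240 mg; (b) 7390 mg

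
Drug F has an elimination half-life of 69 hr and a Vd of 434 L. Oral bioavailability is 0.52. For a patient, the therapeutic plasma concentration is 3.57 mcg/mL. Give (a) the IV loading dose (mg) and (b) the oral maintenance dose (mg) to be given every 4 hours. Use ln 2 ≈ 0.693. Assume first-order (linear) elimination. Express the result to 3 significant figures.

(a) 1550 mg; (b) 120 mg

LD = Vd × C = 434.0 × 3.57 = 1549 mg
CL = 0.693 × Vd / t½ = 0.693 × 434.0 / 69 = 4.359 L/h
D = CL × Css × τ / F = 4.359 × 3.57 × 4 / 0.52 = 119.7 mg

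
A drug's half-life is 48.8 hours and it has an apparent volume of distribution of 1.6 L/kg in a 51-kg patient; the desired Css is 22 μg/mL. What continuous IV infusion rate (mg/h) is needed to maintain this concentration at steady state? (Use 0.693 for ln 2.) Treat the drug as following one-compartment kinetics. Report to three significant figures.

Total Vd = 1.6 × 51 = 81.60 L
CL = 0.693 × Vd / t½ = 0.693 × 81.60 / 48.8 = 1.159 L/h
Infusion rate = CL × Css = 1.159 × 22 = 25.50 mg/h

25.5 mg/h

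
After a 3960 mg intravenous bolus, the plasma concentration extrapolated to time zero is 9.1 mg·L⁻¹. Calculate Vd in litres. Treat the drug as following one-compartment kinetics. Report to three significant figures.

Immediately after an IV bolus, C₀ = Dose / Vd, so Vd = Dose / C₀.
Vd = 3960 / 9.1 = 435.2 L

435 L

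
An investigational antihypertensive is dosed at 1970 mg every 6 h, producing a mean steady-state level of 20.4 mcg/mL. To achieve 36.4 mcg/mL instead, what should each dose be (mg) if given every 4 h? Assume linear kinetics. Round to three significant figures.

2340 mg

With linear kinetics, Css is proportional to dose rate (D/τ) at fixed clearance.
D₂ = D₁ × (Css,target / Css,current) × (τ₂/τ₁) = 1970 × (36.4/20.4) × (4/6) = 2343 mg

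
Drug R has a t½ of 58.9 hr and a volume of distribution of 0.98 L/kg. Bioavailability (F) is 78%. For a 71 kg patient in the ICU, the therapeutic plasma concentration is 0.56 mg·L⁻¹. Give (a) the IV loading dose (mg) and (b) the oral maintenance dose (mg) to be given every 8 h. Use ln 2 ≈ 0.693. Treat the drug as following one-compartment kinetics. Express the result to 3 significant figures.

Vd = 0.98 L/kg × 71 kg = 69.58 L
LD = Vd × C = 69.58 × 0.56 = 38.96 mg
CL = 0.693 × Vd / t½ = 0.693 × 69.58 / 58.9 = 0.8187 L/h
D = CL × Css × τ / F = 0.8187 × 0.56 × 8 / 0.78 = 4.702 mg

(a) 39.0 mg; (b) 4.70 mg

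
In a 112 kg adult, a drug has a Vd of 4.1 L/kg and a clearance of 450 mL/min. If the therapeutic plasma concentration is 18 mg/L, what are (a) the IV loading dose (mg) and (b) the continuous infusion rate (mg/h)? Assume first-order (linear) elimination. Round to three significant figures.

Vd = 4.1 L/kg × 112 kg = 459.2 L
Loading dose = Vd × C = 459.2 × 18 = 8266 mg
CL = 450 mL/min × 60/1000 = 27.00 L/h
Maintenance infusion rate = CL × Css = 27.00 × 18 = 486.0 mg/h

(a) 8270 mg; (b) 486 mg/h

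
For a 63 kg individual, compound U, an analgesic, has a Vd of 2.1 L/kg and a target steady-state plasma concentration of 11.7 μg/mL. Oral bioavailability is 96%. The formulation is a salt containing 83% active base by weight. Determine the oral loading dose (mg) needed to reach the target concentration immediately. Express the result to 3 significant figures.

Vd = 2.1 L/kg × 63 kg = 132.3 L
LD = Vd × C / F / S = 132.3 × 11.70 / 0.96 / 0.83 = 1943 mg

1940 mg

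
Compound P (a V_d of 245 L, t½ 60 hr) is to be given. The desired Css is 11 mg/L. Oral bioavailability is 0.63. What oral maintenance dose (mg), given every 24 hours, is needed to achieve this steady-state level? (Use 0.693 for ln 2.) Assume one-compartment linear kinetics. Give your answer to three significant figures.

1190 mg

CL = ln 2 · Vd / t½ = 0.693 × 245.0 / 60 = 2.830 L/h
D = CL × Css × τ / F = 2.830 × 11 × 24 / 0.63 = 1186 mg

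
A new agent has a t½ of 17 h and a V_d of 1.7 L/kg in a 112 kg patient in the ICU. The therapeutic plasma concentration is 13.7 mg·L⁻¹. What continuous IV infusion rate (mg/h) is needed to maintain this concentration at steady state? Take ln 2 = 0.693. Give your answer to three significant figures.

106 mg/h

Vd(total) = 112 kg × 1.7 L/kg = 190.4 L
k = 0.693/17 = 0.04076 h⁻¹, so CL = k·Vd = 0.04076 × 190.4 = 7.761 L/h
Infusion rate = CL × Css = 7.761 × 13.7 = 106.3 mg/h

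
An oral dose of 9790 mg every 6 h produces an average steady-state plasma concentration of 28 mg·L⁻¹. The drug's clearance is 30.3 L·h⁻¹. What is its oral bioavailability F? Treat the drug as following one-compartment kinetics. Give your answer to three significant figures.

0.520

F·D/τ = CL·Css at steady state → F = CL·Css·τ / D.
F = 30.3 × 28 × 6 / 9790 = 0.520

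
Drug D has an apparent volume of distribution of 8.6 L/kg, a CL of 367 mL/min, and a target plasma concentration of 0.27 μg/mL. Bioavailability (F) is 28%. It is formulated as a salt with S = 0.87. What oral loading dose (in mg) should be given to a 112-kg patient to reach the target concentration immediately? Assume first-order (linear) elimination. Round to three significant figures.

1070 mg

Vd = 8.6 L/kg × 112 kg = 963.2 L
LD = Vd × C / F / S = 963.2 × 0.2700 / 0.28 / 0.87 = 1068 mg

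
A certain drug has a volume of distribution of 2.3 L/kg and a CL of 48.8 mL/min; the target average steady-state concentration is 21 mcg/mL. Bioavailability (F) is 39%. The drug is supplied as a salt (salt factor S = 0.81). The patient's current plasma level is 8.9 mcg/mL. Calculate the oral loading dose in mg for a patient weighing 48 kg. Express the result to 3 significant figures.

4230 mg

Total Vd = 2.3 × 48 = 110.4 L
The loading dose fills Vd to the target concentration.
Concentration deficit ΔC = 21 − 8.9 = 12.10 mg/L
LD = Vd × ΔC / F / S = 110.4 × 12.10 / 0.39 / 0.81 = 4229 mg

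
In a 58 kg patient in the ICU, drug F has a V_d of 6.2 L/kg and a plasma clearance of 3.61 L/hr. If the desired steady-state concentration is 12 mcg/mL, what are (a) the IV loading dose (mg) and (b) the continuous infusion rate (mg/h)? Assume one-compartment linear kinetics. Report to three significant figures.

Vd = 6.2 L/kg × 58 kg = 359.6 L
Loading: fill Vd to C_target → 359.6 L × 12 mg/L = 4315 mg
Infusion rate = 3.610 L/h × 12 mg/L = 43.32 mg/h

(a) 4320 mg; (b) 43.3 mg/h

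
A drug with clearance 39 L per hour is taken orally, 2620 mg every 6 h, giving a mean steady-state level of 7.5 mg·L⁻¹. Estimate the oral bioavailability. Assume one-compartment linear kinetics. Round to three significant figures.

F·D/τ = CL·Css at steady state → F = CL·Css·τ / D.
F = 39 × 7.5 × 6 / 2620 = 0.670

0.670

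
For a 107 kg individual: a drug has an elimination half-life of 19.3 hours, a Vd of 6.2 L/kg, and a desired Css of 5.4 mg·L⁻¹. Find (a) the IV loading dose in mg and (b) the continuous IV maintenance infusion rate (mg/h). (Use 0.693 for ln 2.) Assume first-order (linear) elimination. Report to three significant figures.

(a) 3580 mg; (b) 129 mg/h

Vd(total) = 107 kg × 6.2 L/kg = 663.4 L
LD = Vd × C = 663.4 × 5.4 = 3582 mg
CL = 0.693 × Vd / t½ = 0.693 × 663.4 / 19.3 = 23.82 L/h
Infusion rate = CL × Css = 23.82 × 5.4 = 128.6 mg/h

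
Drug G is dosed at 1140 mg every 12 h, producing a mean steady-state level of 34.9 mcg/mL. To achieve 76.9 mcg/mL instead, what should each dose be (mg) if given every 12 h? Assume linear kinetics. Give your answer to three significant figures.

2510 mg

For first-order elimination, Css ∝ F·D/(CL·τ); F and CL are unchanged, so Css ∝ D/τ.
D₂ = D₁ × (Css,target / Css,current) = 1140 × 76.9/34.9 = 2512 mg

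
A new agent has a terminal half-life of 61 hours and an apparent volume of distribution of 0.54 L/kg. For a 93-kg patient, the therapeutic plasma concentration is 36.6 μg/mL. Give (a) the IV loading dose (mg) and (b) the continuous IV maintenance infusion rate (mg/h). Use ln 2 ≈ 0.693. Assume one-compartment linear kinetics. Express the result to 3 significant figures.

(a) 1840 mg; (b) 20.9 mg/h

Vd = 0.54 L/kg × 93 kg = 50.22 L
LD = Vd × C = 50.22 × 36.6 = 1838 mg
CL = 0.693 × Vd / t½ = 0.693 × 50.22 / 61 = 0.5705 L/h
Infusion rate = CL × Css = 0.5705 × 36.6 = 20.88 mg/h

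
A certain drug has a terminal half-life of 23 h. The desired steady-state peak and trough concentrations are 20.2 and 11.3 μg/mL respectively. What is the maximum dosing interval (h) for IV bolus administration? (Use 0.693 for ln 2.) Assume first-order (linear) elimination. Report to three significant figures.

19.3 h

k = 0.693 / t½ = 0.693 / 23 = 0.03013 h⁻¹
Between IV bolus doses, concentration decays as C = C₀·e^(−kτ), so C_peak/C_trough = e^(kτ).
τ_max = ln(C_peak/C_trough) / k = ln(20.2/11.3) / 0.03013 = 0.5809 / 0.03013 = 19.28 h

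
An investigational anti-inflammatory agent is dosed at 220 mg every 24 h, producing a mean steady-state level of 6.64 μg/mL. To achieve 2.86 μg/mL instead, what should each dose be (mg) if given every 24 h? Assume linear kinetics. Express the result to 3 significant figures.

94.8 mg

With linear kinetics, Css is proportional to dose rate (D/τ) at fixed clearance.
D₂ = D₁ × (Css,target / Css,current) = 220 × 2.86/6.64 = 94.76 mg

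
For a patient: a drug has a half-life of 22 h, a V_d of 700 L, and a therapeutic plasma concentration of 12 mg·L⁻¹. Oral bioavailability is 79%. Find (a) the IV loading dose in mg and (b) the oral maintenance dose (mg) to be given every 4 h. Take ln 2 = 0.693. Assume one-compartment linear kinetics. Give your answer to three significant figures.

(a) 8400 mg; (b) 1340 mg

LD = Vd × C = 700.0 × 12 = 8400 mg
CL = 0.693 × Vd / t½ = 0.693 × 700.0 / 22 = 22.05 L/h
D = CL × Css × τ / F = 22.05 × 12 × 4 / 0.79 = 1340 mg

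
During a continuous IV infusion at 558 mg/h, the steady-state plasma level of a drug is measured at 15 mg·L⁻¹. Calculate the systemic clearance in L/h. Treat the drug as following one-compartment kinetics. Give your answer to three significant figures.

37.2 L/h

At steady state, infusion rate = CL × Css, so CL = rate / Css.
CL = 558 / 15 = 37.20 L/h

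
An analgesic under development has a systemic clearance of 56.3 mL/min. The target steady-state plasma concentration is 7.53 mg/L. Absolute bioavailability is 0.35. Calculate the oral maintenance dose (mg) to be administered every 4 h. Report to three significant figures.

CL = 56.3 mL/min = 56.3 × 0.06 = 3.378 L/h
At steady state, dose per interval replaces the amount cleared in that interval: F·D/τ = CL·Css.
D = CL × Css × τ / F = 3.378 × 7.53 × 4 / 0.35 = 290.7 mg

291 mg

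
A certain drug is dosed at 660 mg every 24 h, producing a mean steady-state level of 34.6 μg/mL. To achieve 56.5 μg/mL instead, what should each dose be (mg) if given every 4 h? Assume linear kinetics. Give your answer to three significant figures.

180 mg

With linear kinetics, Css is proportional to dose rate (D/τ) at fixed clearance.
D₂ = D₁ × (Css,target / Css,current) × (τ₂/τ₁) = 660 × (56.5/34.6) × (4/24) = 179.6 mg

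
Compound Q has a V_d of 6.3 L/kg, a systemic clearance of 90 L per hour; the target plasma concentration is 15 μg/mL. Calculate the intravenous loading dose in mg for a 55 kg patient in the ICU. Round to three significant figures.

5200 mg

Vd(total) = 55 kg × 6.3 L/kg = 346.5 L
LD = Vd × C = 346.5 × 15.00 = 5198 mg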